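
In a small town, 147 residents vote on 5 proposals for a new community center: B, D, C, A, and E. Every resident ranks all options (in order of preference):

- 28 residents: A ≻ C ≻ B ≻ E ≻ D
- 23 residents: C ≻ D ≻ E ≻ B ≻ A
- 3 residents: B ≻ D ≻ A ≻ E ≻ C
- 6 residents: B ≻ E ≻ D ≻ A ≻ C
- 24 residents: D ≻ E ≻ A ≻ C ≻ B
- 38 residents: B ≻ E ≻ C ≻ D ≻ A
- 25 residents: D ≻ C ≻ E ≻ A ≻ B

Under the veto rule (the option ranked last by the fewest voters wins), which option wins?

E

Last-place votes: B 49, D 28, C 9, A 61, E 0.
E is ranked last by the fewest voters, so E wins.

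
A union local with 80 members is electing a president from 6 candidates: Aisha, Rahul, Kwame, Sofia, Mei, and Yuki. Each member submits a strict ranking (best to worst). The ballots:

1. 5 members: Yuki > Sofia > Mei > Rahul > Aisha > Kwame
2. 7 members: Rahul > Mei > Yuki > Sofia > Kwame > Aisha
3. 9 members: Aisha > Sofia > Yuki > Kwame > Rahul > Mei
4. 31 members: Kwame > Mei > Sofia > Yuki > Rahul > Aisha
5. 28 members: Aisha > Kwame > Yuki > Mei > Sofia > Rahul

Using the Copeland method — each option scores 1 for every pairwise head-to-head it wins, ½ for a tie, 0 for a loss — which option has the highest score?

Aisha: beats Kwame; loses to Rahul, Sofia, Mei, and Yuki → score 1.
Rahul: beats Aisha; loses to Kwame, Sofia, Mei, and Yuki → score 1.
Kwame: beats Rahul, Sofia, Mei, and Yuki; loses to Aisha → score 4.
Sofia: beats Aisha and Rahul; ties Yuki; loses to Kwame and Mei → score 2.5.
Mei: beats Aisha, Rahul, and Sofia; loses to Kwame and Yuki → score 3.
Yuki: beats Aisha, Rahul, and Mei; ties Sofia; loses to Kwame → score 3.5.
Kwame has the best pairwise record.

Kwame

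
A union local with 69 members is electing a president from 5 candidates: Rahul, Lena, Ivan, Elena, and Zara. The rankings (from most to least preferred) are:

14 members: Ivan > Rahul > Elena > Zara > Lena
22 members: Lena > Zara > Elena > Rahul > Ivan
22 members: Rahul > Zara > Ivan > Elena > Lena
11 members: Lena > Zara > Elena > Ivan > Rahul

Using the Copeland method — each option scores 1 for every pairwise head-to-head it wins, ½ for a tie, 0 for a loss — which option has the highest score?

Rahul

Rahul: beats Lena, Ivan, Elena, and Zara → score 4.
Lena: loses to Rahul, Ivan, Elena, and Zara → score 0.
Ivan: beats Lena and Elena; loses to Rahul and Zara → score 2.
Elena: beats Lena; loses to Rahul, Ivan, and Zara → score 1.
Zara: beats Lena, Ivan, and Elena; loses to Rahul → score 3.
Rahul has the best pairwise record.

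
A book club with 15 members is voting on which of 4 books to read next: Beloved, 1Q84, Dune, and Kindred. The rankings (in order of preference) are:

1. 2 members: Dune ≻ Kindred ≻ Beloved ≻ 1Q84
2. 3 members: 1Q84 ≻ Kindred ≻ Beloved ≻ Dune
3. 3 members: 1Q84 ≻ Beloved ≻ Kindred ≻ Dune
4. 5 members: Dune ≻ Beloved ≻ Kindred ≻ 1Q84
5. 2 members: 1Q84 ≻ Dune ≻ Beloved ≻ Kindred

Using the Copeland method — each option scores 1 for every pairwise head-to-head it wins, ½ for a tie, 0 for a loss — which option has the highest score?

1Q84

Beloved: beats Kindred; loses to 1Q84 and Dune → score 1.
1Q84: beats Beloved, Dune, and Kindred → score 3.
Dune: beats Beloved and Kindred; loses to 1Q84 → score 2.
Kindred: loses to Beloved, 1Q84, and Dune → score 0.
1Q84 has the best pairwise record.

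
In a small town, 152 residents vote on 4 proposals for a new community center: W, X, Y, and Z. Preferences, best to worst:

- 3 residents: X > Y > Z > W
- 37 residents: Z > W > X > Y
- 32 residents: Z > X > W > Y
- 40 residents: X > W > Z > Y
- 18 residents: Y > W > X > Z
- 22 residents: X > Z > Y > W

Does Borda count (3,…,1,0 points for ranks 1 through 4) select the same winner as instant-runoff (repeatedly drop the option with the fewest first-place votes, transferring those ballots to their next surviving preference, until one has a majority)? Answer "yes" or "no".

yes

Borda — scores: W 222, X 314, Y 82, Z 294. Winner: X.
Instant-runoff — R1 W 0, X 65, Y 18, Z 69 (W out); R2 X 65, Y 18, Z 69 (Y out); R3 X 83, Z 69 (X winner). Winner: X.
The two methods agree.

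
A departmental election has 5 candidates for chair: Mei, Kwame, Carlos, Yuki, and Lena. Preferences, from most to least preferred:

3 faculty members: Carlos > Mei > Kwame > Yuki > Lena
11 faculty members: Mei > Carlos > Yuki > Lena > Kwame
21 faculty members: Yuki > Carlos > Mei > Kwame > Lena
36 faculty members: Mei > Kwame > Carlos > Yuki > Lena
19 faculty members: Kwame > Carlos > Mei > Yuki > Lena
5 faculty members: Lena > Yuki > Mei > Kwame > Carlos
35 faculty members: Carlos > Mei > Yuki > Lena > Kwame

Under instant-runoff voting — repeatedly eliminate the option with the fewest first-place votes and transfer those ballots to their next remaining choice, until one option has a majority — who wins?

Carlos

Round 1: Mei 47, Kwame 19, Carlos 38, Yuki 21, Lena 5. Eliminate Lena.
Round 2: Mei 47, Kwame 19, Carlos 38, Yuki 26. Eliminate Kwame.
Round 3: Mei 47, Carlos 57, Yuki 26. Eliminate Yuki.
Round 4: Mei 52, Carlos 78. Carlos has a majority.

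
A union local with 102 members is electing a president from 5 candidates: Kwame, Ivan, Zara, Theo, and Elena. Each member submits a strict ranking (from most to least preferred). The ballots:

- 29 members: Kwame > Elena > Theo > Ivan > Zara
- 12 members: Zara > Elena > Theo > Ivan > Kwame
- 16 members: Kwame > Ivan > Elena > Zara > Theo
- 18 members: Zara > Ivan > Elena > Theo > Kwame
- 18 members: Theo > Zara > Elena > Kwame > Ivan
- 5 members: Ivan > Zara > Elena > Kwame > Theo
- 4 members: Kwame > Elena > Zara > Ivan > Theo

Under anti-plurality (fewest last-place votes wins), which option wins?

Last-place votes: Kwame 30, Ivan 18, Zara 29, Theo 25, Elena 0.
Elena is ranked last by the fewest voters, so Elena wins.

Elena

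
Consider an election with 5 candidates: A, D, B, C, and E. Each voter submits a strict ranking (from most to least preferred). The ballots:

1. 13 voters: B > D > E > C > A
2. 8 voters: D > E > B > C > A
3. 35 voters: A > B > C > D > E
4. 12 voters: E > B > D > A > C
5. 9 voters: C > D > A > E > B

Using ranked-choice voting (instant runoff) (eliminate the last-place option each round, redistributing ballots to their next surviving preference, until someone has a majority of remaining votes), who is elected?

Round 1: A 35, D 8, B 13, C 9, E 12. Eliminate D.
Round 2: A 35, B 13, C 9, E 20. Eliminate C.
Round 3: A 44, B 13, E 20. A has a majority.

A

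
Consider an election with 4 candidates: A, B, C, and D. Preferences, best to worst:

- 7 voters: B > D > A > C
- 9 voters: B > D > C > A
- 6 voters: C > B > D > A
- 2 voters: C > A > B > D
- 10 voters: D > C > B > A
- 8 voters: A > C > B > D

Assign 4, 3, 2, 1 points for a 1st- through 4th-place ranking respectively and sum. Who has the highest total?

A: 7·2 + 9·1 + 6·1 + 2·3 + 10·1 + 8·4 = 77
B: 7·4 + 9·4 + 6·3 + 2·2 + 10·2 + 8·2 = 122
C: 7·1 + 9·2 + 6·4 + 2·4 + 10·3 + 8·3 = 111
D: 7·3 + 9·3 + 6·2 + 2·1 + 10·4 + 8·1 = 110
B has the highest Borda score (122).

B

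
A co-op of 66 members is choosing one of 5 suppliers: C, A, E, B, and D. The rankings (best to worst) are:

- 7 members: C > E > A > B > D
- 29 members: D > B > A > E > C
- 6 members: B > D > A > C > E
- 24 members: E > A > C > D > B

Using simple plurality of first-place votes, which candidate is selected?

First-place votes: C 7, A 0, E 24, B 6, D 29.
D has the most first-place votes.

D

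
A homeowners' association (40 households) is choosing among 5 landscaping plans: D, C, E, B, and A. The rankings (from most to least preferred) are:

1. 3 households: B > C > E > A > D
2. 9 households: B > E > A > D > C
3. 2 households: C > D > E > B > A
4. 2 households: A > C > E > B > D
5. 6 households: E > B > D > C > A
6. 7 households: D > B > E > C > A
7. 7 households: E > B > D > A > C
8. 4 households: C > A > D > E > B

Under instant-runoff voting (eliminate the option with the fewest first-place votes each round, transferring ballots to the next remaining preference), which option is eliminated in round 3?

Round 1: D 7, C 6, E 13, B 12, A 2. Eliminate A.
Round 2: D 7, C 8, E 13, B 12. Eliminate D.
Round 3: C 8, E 13, B 19. Eliminate C.

C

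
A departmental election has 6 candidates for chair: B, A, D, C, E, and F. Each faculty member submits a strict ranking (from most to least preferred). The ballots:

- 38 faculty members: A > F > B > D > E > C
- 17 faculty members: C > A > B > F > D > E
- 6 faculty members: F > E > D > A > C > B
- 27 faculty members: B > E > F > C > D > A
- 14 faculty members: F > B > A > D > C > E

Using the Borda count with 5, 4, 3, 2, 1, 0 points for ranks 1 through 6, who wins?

F

B: 38·3 + 17·3 + 6·0 + 27·5 + 14·4 = 356
A: 38·5 + 17·4 + 6·2 + 27·0 + 14·3 = 312
D: 38·2 + 17·1 + 6·3 + 27·1 + 14·2 = 166
C: 38·0 + 17·5 + 6·1 + 27·2 + 14·1 = 159
E: 38·1 + 17·0 + 6·4 + 27·4 + 14·0 = 170
F: 38·4 + 17·2 + 6·5 + 27·3 + 14·5 = 367
F has the highest Borda score (367).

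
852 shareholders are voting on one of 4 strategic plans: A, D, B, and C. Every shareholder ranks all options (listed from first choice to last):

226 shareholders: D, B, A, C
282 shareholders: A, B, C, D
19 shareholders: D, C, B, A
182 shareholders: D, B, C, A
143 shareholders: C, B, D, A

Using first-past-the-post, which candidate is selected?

First-place votes: A 282, D 427, B 0, C 143.
D has the most first-place votes.

D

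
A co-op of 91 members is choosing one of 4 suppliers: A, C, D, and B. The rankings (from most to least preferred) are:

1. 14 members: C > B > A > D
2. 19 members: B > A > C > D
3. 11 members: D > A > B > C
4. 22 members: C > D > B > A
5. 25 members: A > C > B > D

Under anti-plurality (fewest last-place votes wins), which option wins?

B

Last-place votes: A 22, C 11, D 58, B 0.
B is ranked last by the fewest voters, so B wins.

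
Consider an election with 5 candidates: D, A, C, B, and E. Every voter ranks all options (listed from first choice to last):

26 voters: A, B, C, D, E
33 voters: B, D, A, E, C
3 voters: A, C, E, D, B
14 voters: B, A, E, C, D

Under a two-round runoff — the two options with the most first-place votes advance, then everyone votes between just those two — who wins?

B

Round 1 first-place votes: D 0, A 29, C 0, B 47, E 0.
B and A advance.
Runoff: B is preferred to A by 47 voters; A by 29.
B wins the runoff.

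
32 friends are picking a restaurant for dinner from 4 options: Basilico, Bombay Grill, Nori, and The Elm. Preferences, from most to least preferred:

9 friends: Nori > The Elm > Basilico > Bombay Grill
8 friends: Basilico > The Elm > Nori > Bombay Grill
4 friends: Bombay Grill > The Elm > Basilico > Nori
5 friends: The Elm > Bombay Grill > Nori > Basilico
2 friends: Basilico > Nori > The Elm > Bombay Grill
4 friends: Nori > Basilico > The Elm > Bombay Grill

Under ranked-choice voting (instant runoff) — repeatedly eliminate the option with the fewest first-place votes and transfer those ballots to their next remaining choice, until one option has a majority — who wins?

Nori

Round 1: Basilico 10, Bombay Grill 4, Nori 13, The Elm 5. Eliminate Bombay Grill.
Round 2: Basilico 10, Nori 13, The Elm 9. Eliminate The Elm.
Round 3: Basilico 14, Nori 18. Nori has a majority.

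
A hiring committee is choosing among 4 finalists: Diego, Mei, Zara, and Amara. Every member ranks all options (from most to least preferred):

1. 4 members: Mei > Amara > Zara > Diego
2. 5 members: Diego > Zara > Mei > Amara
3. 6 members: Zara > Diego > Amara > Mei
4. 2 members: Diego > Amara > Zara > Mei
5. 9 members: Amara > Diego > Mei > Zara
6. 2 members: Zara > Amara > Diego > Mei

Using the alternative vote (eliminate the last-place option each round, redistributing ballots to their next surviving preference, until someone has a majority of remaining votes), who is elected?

Round 1: Diego 7, Mei 4, Zara 8, Amara 9. Eliminate Mei.
Round 2: Diego 7, Zara 8, Amara 13. Eliminate Diego.
Round 3: Zara 13, Amara 15. Amara has a majority.

Amara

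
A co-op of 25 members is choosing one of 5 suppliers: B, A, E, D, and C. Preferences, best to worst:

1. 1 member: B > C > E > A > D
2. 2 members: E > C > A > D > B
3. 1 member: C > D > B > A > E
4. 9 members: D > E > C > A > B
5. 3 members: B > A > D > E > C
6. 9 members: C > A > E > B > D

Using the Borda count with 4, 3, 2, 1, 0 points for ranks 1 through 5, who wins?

B: 1·4 + 2·0 + 1·2 + 9·0 + 3·4 + 9·1 = 27
A: 1·1 + 2·2 + 1·1 + 9·1 + 3·3 + 9·3 = 51
E: 1·2 + 2·4 + 1·0 + 9·3 + 3·1 + 9·2 = 58
D: 1·0 + 2·1 + 1·3 + 9·4 + 3·2 + 9·0 = 47
C: 1·3 + 2·3 + 1·4 + 9·2 + 3·0 + 9·4 = 67
C has the highest Borda score (67).

C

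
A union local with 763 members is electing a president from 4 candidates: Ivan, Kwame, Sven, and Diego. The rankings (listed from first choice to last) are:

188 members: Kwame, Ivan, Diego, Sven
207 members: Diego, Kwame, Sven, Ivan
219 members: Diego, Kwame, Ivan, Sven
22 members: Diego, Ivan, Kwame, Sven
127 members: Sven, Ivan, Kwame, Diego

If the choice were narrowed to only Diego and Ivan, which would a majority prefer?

Voters preferring Diego to Ivan: 448; preferring Ivan to Diego: 315.
Diego wins the head-to-head.

Diego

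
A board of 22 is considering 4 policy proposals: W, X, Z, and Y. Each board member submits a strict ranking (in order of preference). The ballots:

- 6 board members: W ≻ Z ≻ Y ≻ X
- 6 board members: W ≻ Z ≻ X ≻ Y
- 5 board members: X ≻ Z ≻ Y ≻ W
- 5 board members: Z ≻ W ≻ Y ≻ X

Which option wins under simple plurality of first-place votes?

W

First-place votes: W 12, X 5, Z 5, Y 0.
W has the most first-place votes.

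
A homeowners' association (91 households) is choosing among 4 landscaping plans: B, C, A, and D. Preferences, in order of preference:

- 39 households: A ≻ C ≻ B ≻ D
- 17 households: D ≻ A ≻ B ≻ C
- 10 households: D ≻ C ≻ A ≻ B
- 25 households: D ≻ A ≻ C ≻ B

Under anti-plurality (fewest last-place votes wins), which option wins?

A

Last-place votes: B 35, C 17, A 0, D 39.
A is ranked last by the fewest voters, so A wins.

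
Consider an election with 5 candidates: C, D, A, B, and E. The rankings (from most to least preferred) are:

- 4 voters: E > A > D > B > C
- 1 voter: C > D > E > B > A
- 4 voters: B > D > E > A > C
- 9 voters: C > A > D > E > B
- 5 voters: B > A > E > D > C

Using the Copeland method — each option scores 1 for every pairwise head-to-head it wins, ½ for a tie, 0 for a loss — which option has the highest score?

A

C: loses to D, A, B, and E → score 0.
D: beats C, B, and E; loses to A → score 3.
A: beats C, D, B, and E → score 4.
B: beats C; loses to D, A, and E → score 1.
E: beats C and B; loses to D and A → score 2.
A has the best pairwise record.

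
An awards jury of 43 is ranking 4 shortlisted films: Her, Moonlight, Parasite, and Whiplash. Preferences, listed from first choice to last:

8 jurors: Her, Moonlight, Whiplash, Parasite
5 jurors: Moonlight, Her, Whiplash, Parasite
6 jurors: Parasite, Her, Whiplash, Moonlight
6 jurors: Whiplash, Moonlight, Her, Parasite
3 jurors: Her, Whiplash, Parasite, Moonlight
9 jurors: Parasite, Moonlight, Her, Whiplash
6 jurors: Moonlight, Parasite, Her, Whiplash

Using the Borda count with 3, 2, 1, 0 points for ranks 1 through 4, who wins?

Moonlight

Her: 8·3 + 5·2 + 6·2 + 6·1 + 3·3 + 9·1 + 6·1 = 76
Moonlight: 8·2 + 5·3 + 6·0 + 6·2 + 3·0 + 9·2 + 6·3 = 79
Parasite: 8·0 + 5·0 + 6·3 + 6·0 + 3·1 + 9·3 + 6·2 = 60
Whiplash: 8·1 + 5·1 + 6·1 + 6·3 + 3·2 + 9·0 + 6·0 = 43
Moonlight has the highest Borda score (79).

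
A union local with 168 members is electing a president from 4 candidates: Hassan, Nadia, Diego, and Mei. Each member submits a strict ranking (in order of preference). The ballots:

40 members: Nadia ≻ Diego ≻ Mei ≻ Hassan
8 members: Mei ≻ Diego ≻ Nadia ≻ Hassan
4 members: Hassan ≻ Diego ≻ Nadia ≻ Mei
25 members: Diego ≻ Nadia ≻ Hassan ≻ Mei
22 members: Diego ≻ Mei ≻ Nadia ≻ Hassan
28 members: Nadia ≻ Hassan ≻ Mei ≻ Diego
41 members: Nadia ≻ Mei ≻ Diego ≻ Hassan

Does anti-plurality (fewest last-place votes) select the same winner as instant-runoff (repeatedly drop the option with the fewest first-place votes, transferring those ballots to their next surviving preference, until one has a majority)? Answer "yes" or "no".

Anti-plurality — last-place votes: Hassan 111, Nadia 0, Diego 28, Mei 29. Winner: Nadia.
Instant-runoff — R1 Hassan 4, Nadia 109, Diego 47, Mei 8 (Nadia winner). Winner: Nadia.
The two methods agree.

yes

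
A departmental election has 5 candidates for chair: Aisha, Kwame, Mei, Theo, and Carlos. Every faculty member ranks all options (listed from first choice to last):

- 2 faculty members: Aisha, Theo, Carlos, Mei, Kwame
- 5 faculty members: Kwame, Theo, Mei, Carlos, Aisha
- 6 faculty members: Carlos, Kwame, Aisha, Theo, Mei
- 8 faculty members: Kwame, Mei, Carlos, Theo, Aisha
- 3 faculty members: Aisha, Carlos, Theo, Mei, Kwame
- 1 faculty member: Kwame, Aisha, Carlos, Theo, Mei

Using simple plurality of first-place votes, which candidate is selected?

Kwame

First-place votes: Aisha 5, Kwame 14, Mei 0, Theo 0, Carlos 6.
Kwame has the most first-place votes.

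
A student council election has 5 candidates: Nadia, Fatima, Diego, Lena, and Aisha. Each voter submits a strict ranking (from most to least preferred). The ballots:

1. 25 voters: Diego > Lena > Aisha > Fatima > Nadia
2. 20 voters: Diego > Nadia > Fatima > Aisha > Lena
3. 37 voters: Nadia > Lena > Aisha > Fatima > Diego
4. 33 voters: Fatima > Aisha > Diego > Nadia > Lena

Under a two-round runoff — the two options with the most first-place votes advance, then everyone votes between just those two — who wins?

Round 1 first-place votes: Nadia 37, Fatima 33, Diego 45, Lena 0, Aisha 0.
Diego and Nadia advance.
Runoff: Diego is preferred to Nadia by 78 voters; Nadia by 37.
Diego wins the runoff.

Diego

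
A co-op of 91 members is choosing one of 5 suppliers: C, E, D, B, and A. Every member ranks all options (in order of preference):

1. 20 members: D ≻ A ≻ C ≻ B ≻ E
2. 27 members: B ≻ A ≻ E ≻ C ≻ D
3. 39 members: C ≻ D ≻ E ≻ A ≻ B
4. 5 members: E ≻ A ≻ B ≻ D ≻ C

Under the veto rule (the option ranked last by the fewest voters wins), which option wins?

A

Last-place votes: C 5, E 20, D 27, B 39, A 0.
A is ranked last by the fewest voters, so A wins.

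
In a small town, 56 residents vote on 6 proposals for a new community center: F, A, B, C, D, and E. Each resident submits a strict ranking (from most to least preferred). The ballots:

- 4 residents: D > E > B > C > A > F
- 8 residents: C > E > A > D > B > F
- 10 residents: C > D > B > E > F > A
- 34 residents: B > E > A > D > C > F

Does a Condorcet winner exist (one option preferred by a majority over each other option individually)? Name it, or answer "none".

B

B vs F: 56–0 for B.
B vs A: 48–8 for B.
B vs C: 38–18 for B.
B vs D: 34–22 for B.
B vs E: 44–12 for B.
B beats every other option head-to-head.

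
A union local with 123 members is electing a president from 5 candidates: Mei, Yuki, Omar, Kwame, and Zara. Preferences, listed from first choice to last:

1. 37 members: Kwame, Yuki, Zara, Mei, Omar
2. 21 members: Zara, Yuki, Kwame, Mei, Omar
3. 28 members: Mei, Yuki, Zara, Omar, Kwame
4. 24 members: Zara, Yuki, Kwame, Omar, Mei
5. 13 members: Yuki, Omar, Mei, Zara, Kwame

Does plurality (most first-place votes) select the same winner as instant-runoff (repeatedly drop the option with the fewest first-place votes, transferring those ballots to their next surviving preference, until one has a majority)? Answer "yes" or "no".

yes

Plurality — first-place votes: Mei 28, Yuki 13, Omar 0, Kwame 37, Zara 45. Winner: Zara.
Instant-runoff — R1 Mei 28, Yuki 13, Omar 0, Kwame 37, Zara 45 (Omar out); R2 Mei 28, Yuki 13, Kwame 37, Zara 45 (Yuki out); R3 Mei 41, Kwame 37, Zara 45 (Kwame out); R4 Mei 41, Zara 82 (Zara winner). Winner: Zara.
The two methods agree.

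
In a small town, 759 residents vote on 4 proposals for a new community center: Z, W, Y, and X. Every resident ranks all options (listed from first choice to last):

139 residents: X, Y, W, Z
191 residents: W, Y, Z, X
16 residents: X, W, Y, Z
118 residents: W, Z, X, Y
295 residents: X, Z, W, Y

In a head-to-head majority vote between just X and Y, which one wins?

Voters preferring X to Y: 568; preferring Y to X: 191.
X wins the head-to-head.

X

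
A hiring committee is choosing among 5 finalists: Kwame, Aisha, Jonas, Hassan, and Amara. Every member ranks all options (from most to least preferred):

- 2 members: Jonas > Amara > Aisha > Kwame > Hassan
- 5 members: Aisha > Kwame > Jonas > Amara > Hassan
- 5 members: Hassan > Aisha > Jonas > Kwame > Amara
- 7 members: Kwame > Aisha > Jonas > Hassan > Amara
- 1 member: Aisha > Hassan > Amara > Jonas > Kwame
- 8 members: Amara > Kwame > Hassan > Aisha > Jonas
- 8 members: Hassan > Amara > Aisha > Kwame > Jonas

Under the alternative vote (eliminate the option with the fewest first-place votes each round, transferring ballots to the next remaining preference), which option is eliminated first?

Jonas

Round 1: Kwame 7, Aisha 6, Jonas 2, Hassan 13, Amara 8. Eliminate Jonas.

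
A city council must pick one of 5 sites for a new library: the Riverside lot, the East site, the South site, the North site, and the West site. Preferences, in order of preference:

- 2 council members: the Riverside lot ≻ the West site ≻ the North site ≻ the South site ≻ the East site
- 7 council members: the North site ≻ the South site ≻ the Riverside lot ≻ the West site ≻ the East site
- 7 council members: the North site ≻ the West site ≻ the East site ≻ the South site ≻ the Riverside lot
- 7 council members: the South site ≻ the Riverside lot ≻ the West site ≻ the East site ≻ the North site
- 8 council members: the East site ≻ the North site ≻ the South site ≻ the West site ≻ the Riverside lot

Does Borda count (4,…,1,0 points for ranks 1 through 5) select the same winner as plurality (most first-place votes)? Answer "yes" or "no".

Borda — scores: the Riverside lot 43, the East site 53, the South site 74, the North site 84, the West site 56. Winner: the North site.
Plurality — first-place votes: the Riverside lot 2, the East site 8, the South site 7, the North site 14, the West site 0. Winner: the North site.
The two methods agree.

yes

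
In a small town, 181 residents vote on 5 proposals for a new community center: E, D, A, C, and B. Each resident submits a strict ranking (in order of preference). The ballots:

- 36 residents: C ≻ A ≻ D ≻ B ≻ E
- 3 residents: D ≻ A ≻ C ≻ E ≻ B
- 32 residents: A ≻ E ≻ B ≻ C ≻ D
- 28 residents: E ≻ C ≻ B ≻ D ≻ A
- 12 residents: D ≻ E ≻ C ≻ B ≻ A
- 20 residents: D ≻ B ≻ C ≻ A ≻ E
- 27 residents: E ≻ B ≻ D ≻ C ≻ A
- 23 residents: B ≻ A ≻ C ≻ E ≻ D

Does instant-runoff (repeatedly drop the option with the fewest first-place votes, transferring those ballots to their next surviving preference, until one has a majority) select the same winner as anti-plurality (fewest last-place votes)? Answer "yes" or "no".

no

Instant-runoff — R1 E 55, D 35, A 32, C 36, B 23 (B out); R2 E 55, D 35, A 55, C 36 (D out); R3 E 67, A 58, C 56 (C out); R4 E 67, A 114 (A winner). Winner: A.
Anti-plurality — last-place votes: E 56, D 55, A 67, C 0, B 3. Winner: C.
The two methods disagree.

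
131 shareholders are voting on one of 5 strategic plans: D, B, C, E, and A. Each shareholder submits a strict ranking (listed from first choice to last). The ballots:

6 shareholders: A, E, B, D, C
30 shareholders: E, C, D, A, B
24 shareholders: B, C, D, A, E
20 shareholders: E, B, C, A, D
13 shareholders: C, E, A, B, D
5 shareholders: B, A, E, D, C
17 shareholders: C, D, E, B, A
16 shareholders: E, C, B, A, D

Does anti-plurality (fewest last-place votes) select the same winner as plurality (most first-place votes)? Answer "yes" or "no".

Anti-plurality — last-place votes: D 49, B 30, C 11, E 24, A 17. Winner: C.
Plurality — first-place votes: D 0, B 29, C 30, E 66, A 6. Winner: E.
The two methods disagree.

no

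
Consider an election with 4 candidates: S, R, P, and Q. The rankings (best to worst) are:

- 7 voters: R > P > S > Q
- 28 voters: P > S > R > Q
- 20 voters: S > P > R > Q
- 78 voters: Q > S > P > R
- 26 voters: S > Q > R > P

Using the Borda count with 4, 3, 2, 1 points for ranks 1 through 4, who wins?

S

S: 7·2 + 28·3 + 20·4 + 78·3 + 26·4 = 516
R: 7·4 + 28·2 + 20·2 + 78·1 + 26·2 = 254
P: 7·3 + 28·4 + 20·3 + 78·2 + 26·1 = 375
Q: 7·1 + 28·1 + 20·1 + 78·4 + 26·3 = 445
S has the highest Borda score (516).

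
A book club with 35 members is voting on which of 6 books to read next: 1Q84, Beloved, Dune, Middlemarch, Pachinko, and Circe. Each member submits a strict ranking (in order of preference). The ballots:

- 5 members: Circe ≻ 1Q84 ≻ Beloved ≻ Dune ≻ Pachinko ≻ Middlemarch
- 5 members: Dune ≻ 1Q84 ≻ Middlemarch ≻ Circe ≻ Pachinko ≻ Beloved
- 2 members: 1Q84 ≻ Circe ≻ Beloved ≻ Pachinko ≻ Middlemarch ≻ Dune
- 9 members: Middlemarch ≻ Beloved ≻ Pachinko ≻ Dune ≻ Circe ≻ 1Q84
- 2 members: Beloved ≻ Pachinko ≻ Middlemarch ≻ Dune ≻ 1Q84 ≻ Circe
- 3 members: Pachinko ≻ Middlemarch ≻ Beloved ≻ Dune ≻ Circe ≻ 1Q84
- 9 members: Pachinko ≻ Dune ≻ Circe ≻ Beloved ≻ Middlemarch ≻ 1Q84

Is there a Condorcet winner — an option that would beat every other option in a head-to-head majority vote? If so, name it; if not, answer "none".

Checking pairwise contests:
Beloved beats 1Q84 23–12.
Circe beats Beloved 21–14.
Beloved beats Dune 21–14.
Beloved beats Middlemarch 18–17.
Beloved beats Pachinko 18–17.
Dune beats Circe 28–7.
Every option loses at least one head-to-head, so there is no Condorcet winner.

none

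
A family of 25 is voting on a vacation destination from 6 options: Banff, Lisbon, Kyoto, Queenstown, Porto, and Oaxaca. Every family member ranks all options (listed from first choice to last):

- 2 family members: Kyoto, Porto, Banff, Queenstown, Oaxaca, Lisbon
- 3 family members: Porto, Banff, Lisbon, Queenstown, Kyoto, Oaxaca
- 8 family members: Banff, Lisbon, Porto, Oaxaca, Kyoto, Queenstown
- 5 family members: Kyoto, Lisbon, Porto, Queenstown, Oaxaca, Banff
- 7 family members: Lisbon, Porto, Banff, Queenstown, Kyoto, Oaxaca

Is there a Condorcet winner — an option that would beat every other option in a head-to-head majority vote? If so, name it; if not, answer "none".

Checking pairwise contests:
Porto beats Banff 17–8.
Banff beats Lisbon 13–12.
Banff beats Kyoto 18–7.
Banff beats Queenstown 20–5.
Lisbon beats Porto 20–5.
Banff beats Oaxaca 20–5.
Every option loses at least one head-to-head, so there is no Condorcet winner.

none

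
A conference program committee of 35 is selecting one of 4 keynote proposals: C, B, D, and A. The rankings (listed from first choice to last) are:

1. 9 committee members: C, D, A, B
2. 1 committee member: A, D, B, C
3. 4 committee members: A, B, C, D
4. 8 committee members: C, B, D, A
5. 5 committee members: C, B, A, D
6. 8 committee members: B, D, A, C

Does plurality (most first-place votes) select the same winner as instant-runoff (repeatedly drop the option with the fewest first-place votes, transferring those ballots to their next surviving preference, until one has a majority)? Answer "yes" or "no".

Plurality — first-place votes: C 22, B 8, D 0, A 5. Winner: C.
Instant-runoff — R1 C 22, B 8, D 0, A 5 (C winner). Winner: C.
The two methods agree.

yes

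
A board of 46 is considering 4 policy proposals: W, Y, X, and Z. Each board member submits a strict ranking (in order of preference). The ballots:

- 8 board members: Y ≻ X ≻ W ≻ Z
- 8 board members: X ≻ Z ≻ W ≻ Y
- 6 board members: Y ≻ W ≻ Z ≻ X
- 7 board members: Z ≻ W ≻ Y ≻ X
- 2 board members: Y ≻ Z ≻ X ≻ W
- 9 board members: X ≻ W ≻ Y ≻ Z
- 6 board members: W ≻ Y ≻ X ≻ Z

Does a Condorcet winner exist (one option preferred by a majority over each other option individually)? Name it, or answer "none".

Checking pairwise contests:
X beats W 27–19.
W beats Y 30–16.
Y beats X 29–17.
W beats Z 29–17.
Every option loses at least one head-to-head, so there is no Condorcet winner.

none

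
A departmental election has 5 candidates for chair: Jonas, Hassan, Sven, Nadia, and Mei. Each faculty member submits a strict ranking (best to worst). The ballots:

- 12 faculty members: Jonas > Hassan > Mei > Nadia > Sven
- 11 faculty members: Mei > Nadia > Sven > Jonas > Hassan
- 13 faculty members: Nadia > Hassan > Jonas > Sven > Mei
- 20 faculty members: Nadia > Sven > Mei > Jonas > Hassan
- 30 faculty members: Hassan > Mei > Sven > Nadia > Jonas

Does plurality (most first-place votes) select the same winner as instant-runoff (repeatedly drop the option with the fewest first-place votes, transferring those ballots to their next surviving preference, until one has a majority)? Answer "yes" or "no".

Plurality — first-place votes: Jonas 12, Hassan 30, Sven 0, Nadia 33, Mei 11. Winner: Nadia.
Instant-runoff — R1 Jonas 12, Hassan 30, Sven 0, Nadia 33, Mei 11 (Sven out); R2 Jonas 12, Hassan 30, Nadia 33, Mei 11 (Mei out); R3 Jonas 12, Hassan 30, Nadia 44 (Nadia winner). Winner: Nadia.
The two methods agree.

yes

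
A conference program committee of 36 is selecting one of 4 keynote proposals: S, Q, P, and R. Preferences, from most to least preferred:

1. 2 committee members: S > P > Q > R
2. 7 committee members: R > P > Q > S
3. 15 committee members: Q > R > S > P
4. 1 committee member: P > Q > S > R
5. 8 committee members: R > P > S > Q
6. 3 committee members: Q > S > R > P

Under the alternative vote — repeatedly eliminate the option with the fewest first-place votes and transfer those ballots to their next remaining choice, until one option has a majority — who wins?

Round 1: S 2, Q 18, P 1, R 15. Eliminate P.
Round 2: S 2, Q 19, R 15. Q has a majority.

Q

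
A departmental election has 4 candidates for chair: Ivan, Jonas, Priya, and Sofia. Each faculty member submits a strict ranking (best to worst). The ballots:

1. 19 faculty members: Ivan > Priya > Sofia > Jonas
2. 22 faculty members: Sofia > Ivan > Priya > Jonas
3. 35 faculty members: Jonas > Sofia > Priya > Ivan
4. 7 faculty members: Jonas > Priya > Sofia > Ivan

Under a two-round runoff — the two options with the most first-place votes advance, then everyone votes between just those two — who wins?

Round 1 first-place votes: Ivan 19, Jonas 42, Priya 0, Sofia 22.
Jonas and Sofia advance.
Runoff: Jonas is preferred to Sofia by 42 voters; Sofia by 41.
Jonas wins the runoff.

Jonas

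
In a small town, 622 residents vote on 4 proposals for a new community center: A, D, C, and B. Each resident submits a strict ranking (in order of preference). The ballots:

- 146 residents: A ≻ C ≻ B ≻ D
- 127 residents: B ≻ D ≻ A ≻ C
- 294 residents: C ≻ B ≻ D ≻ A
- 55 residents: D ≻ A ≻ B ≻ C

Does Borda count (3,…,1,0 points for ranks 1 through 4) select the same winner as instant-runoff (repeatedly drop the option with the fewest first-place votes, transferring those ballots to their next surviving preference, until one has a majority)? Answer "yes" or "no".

no

Borda — scores: A 675, D 713, C 1174, B 1170. Winner: C.
Instant-runoff — R1 A 146, D 55, C 294, B 127 (D out); R2 A 201, C 294, B 127 (B out); R3 A 328, C 294 (A winner). Winner: A.
The two methods disagree.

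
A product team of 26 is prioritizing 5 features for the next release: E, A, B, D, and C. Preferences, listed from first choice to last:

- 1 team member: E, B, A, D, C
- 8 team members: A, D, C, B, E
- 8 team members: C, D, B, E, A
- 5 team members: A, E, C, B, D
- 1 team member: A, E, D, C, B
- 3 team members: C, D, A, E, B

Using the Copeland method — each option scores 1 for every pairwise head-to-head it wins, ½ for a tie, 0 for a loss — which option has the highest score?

E: loses to A, B, D, and C → score 0.
A: beats E, B, D, and C → score 4.
B: beats E; loses to A, D, and C → score 1.
D: beats E and B; loses to A and C → score 2.
C: beats E, B, and D; loses to A → score 3.
A has the best pairwise record.

A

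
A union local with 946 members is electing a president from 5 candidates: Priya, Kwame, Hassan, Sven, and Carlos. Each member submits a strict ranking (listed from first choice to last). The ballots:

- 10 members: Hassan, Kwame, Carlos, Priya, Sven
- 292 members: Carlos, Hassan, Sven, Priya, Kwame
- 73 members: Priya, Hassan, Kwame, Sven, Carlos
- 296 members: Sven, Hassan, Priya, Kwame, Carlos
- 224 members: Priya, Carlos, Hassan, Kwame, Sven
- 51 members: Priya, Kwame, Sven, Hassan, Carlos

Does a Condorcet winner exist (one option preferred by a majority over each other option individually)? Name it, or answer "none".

none

Checking pairwise contests:
Hassan beats Priya 598–348.
Priya beats Kwame 936–10.
Carlos beats Hassan 516–430.
Hassan beats Sven 599–347.
Priya beats Carlos 644–302.
Every option loses at least one head-to-head, so there is no Condorcet winner.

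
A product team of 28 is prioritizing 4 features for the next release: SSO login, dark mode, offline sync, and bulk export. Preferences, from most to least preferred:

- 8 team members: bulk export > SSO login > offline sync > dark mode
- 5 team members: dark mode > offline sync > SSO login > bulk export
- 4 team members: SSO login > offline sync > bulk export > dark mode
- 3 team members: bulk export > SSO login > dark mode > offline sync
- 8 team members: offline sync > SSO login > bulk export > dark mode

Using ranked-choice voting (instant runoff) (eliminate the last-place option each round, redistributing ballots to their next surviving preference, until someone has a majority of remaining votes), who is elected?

Round 1: SSO login 4, dark mode 5, offline sync 8, bulk export 11. Eliminate SSO login.
Round 2: dark mode 5, offline sync 12, bulk export 11. Eliminate dark mode.
Round 3: offline sync 17, bulk export 11. Offline sync has a majority.

offline sync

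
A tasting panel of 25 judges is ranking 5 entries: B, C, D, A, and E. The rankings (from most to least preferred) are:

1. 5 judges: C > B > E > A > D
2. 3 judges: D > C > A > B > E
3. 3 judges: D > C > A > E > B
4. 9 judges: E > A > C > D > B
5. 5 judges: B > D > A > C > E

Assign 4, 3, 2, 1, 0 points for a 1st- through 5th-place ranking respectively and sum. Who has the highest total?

B: 5·3 + 3·1 + 3·0 + 9·0 + 5·4 = 38
C: 5·4 + 3·3 + 3·3 + 9·2 + 5·1 = 61
D: 5·0 + 3·4 + 3·4 + 9·1 + 5·3 = 48
A: 5·1 + 3·2 + 3·2 + 9·3 + 5·2 = 54
E: 5·2 + 3·0 + 3·1 + 9·4 + 5·0 = 49
C has the highest Borda score (61).

C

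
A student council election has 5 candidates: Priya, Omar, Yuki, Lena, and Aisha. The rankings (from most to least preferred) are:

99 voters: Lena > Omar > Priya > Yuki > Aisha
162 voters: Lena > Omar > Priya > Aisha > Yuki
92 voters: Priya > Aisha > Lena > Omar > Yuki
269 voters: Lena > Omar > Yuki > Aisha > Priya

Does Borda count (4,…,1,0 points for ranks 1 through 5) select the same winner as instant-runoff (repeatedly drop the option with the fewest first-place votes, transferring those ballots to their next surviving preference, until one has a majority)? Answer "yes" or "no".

Borda — scores: Priya 890, Omar 1682, Yuki 637, Lena 2304, Aisha 707. Winner: Lena.
Instant-runoff — R1 Priya 92, Omar 0, Yuki 0, Lena 530, Aisha 0 (Lena winner). Winner: Lena.
The two methods agree.

yes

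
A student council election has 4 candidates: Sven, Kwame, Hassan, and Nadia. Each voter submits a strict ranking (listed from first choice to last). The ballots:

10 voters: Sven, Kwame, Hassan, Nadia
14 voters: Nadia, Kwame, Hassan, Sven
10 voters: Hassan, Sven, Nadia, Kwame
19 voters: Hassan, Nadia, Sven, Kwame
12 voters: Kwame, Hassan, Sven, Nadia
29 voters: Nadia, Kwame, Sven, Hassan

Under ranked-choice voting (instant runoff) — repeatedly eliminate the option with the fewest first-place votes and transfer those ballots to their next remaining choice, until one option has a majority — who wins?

Hassan

Round 1: Sven 10, Kwame 12, Hassan 29, Nadia 43. Eliminate Sven.
Round 2: Kwame 22, Hassan 29, Nadia 43. Eliminate Kwame.
Round 3: Hassan 51, Nadia 43. Hassan has a majority.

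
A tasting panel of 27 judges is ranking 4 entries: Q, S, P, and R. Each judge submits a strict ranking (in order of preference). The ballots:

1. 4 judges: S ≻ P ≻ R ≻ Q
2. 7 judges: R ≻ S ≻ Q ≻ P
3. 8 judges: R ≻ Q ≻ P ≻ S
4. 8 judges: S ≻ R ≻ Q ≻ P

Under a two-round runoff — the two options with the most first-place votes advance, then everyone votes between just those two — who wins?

Round 1 first-place votes: Q 0, S 12, P 0, R 15.
R and S advance.
Runoff: R is preferred to S by 15 voters; S by 12.
R wins the runoff.

R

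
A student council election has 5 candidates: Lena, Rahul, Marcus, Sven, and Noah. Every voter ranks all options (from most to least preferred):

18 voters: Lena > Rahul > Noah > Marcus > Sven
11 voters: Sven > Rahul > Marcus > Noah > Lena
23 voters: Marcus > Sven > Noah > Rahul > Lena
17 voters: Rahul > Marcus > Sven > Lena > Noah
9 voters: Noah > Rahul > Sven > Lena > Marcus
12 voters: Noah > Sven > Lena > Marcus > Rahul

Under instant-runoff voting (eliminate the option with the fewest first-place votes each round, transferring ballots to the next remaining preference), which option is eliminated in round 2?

Lena

Round 1: Lena 18, Rahul 17, Marcus 23, Sven 11, Noah 21. Eliminate Sven.
Round 2: Lena 18, Rahul 28, Marcus 23, Noah 21. Eliminate Lena.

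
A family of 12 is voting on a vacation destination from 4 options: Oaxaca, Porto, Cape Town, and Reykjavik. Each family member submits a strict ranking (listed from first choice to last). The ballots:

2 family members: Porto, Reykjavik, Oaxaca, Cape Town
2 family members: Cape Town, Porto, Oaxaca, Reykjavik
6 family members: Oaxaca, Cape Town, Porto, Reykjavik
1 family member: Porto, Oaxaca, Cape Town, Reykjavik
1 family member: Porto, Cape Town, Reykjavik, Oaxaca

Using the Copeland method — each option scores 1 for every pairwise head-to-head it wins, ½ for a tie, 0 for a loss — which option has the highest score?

Oaxaca

Oaxaca: beats Cape Town and Reykjavik; ties Porto → score 2.5.
Porto: beats Reykjavik; ties Oaxaca; loses to Cape Town → score 1.5.
Cape Town: beats Porto and Reykjavik; loses to Oaxaca → score 2.
Reykjavik: loses to Oaxaca, Porto, and Cape Town → score 0.
Oaxaca has the best pairwise record.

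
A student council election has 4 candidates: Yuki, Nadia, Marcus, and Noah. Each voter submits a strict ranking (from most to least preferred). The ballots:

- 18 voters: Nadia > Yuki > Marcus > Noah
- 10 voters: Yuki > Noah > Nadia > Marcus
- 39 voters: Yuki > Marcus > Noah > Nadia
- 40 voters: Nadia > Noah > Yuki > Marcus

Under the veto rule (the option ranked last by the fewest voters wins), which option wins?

Yuki

Last-place votes: Yuki 0, Nadia 39, Marcus 50, Noah 18.
Yuki is ranked last by the fewest voters, so Yuki wins.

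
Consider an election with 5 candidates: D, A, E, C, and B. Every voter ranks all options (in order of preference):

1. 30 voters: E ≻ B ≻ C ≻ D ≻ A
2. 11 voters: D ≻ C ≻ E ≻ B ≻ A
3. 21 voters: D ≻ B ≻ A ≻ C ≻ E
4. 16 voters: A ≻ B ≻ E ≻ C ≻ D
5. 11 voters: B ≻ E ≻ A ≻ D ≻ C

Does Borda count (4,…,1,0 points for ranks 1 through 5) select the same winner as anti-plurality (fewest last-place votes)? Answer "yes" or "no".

yes

Borda — scores: D 169, A 128, E 207, C 130, B 256. Winner: B.
Anti-plurality — last-place votes: D 16, A 41, E 21, C 11, B 0. Winner: B.
The two methods agree.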